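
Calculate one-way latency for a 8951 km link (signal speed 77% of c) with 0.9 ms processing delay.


Speed = 0.77 * 3e5 km/s = 231000 km/s
Propagation delay = 8951 / 231000 = 0.0387 s = 38.7489 ms
Processing delay = 0.9 ms
Total one-way latency = 39.6489 ms


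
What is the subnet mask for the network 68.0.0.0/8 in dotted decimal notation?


/8 means 8 network bits, 24 host bits
Binary: 11111111000000000000000000000000
Mask: 255.0.0.0


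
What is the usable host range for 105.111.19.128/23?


Network: 105.111.18.0
Broadcast: 105.111.19.255
First usable = network + 1
Last usable = broadcast - 1
Range: 105.111.18.1 to 105.111.19.254


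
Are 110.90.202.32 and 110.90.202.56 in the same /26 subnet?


Mask: 255.255.255.192
110.90.202.32 AND mask = 110.90.202.0
110.90.202.56 AND mask = 110.90.202.0
Yes, same subnet (110.90.202.0)


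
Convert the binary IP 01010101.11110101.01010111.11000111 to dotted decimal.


01010101 = 85
11110101 = 245
01010111 = 87
11000111 = 199
IP: 85.245.87.199


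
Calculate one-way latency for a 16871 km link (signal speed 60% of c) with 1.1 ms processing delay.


Speed = 0.6 * 3e5 km/s = 180000 km/s
Propagation delay = 16871 / 180000 = 0.0937 s = 93.7278 ms
Processing delay = 1.1 ms
Total one-way latency = 94.8278 ms


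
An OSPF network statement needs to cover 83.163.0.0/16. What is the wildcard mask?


Subnet mask: 255.255.0.0
Wildcard = 255.255.255.255 - subnet mask
255 - 255 = 0
255 - 255 = 0
255 - 0 = 255
255 - 0 = 255
Wildcard: 0.0.255.255


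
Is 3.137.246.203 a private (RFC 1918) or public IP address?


RFC 1918 private ranges:
  10.0.0.0/8 (10.0.0.0 - 10.255.255.255)
  172.16.0.0/12 (172.16.0.0 - 172.31.255.255)
  192.168.0.0/16 (192.168.0.0 - 192.168.255.255)
Public (not in any RFC 1918 range)


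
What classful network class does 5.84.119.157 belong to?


First octet: 5
Binary: 00000101
0xxxxxxx -> Class A (1-126)
Class A, default mask 255.0.0.0 (/8)


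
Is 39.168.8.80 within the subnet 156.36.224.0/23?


Subnet network: 156.36.224.0
Test IP AND mask: 39.168.8.0
No, 39.168.8.80 is not in 156.36.224.0/23


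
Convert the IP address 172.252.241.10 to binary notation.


172 = 10101100
252 = 11111100
241 = 11110001
10 = 00001010
Binary: 10101100.11111100.11110001.00001010


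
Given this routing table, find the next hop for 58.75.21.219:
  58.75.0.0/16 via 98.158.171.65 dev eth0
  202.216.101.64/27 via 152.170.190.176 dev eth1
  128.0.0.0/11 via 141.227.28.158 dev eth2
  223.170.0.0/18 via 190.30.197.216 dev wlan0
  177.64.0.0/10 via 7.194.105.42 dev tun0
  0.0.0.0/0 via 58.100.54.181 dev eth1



Longest prefix match for 58.75.21.219:
  /16 58.75.0.0: MATCH
  /27 202.216.101.64: no
  /11 128.0.0.0: no
  /18 223.170.0.0: no
  /10 177.64.0.0: no
  /0 0.0.0.0: MATCH
Selected: next-hop 98.158.171.65 via eth0 (matched /16)


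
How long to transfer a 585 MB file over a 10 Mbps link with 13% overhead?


Effective throughput = 10 * (1 - 13/100) = 8.7 Mbps
File size in Mb = 585 * 8 = 4680 Mb
Time = 4680 / 8.7
Time = 537.931 seconds


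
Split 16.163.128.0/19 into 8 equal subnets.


New prefix = 19 + 3 = 22
Each subnet has 1024 addresses
  16.163.128.0/22
  16.163.132.0/22
  16.163.136.0/22
  16.163.140.0/22
  16.163.144.0/22
  16.163.148.0/22
  16.163.152.0/22
  16.163.156.0/22
Subnets: 16.163.128.0/22, 16.163.132.0/22, 16.163.136.0/22, 16.163.140.0/22, 16.163.144.0/22, 16.163.148.0/22, 16.163.152.0/22, 16.163.156.0/22


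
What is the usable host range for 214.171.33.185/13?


Network: 214.168.0.0
Broadcast: 214.175.255.255
First usable = network + 1
Last usable = broadcast - 1
Range: 214.168.0.1 to 214.175.255.254


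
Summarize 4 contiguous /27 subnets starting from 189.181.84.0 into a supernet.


Original prefix: /27
Number of subnets: 4 = 2^2
New prefix = 27 - 2 = 25
Supernet: 189.181.84.0/25


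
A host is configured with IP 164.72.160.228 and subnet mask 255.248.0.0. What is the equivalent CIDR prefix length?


Binary: 11111111.11111000.00000000.00000000
Count leading 1s
Prefix: /13


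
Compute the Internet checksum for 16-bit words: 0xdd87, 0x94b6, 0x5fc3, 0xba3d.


Sum all words (with carry folding):
+ 0xdd87 = 0xdd87
+ 0x94b6 = 0x723e
+ 0x5fc3 = 0xd201
+ 0xba3d = 0x8c3f
One's complement: ~0x8c3f
Checksum = 0x73c0


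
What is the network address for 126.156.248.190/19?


IP:   01111110.10011100.11111000.10111110
Mask: 11111111.11111111.11100000.00000000
AND operation:
Net:  01111110.10011100.11100000.00000000
Network: 126.156.224.0/19


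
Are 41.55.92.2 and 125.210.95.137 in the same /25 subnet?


Mask: 255.255.255.128
41.55.92.2 AND mask = 41.55.92.0
125.210.95.137 AND mask = 125.210.95.128
No, different subnets (41.55.92.0 vs 125.210.95.128)


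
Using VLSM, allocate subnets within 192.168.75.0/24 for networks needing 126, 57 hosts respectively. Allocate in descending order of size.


126 hosts -> /25 (126 usable): 192.168.75.0/25
57 hosts -> /26 (62 usable): 192.168.75.128/26
Allocation: 192.168.75.0/25 (126 hosts, 126 usable); 192.168.75.128/26 (57 hosts, 62 usable)


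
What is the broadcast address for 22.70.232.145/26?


Network: 22.70.232.128/26
Host bits = 6
Set all host bits to 1:
Broadcast: 22.70.232.191


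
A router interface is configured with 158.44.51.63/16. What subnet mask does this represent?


/16 means 16 network bits, 16 host bits
Binary: 11111111111111110000000000000000
Mask: 255.255.0.0


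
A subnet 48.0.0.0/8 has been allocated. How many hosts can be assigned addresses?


Host bits = 32 - 8 = 24
Total addresses = 2^24 = 16777216
Usable = total - 2 (network and broadcast)
Usable hosts: 16777214


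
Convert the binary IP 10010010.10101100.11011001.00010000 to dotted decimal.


10010010 = 146
10101100 = 172
11011001 = 217
00010000 = 16
IP: 146.172.217.16


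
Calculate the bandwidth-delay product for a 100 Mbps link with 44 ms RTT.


BDP = bandwidth * RTT
= 100 Mbps * 44 ms
= 100 * 1e6 * 44 / 1000 bits
= 4400000 bits
= 550000 bytes
= 537.1094 KB
BDP = 4400000 bits (550000 bytes)


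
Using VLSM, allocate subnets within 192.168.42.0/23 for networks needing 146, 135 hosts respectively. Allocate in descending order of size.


146 hosts -> /24 (254 usable): 192.168.42.0/24
135 hosts -> /24 (254 usable): 192.168.43.0/24
Allocation: 192.168.42.0/24 (146 hosts, 254 usable); 192.168.43.0/24 (135 hosts, 254 usable)


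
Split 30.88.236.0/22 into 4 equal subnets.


New prefix = 22 + 2 = 24
Each subnet has 256 addresses
  30.88.236.0/24
  30.88.237.0/24
  30.88.238.0/24
  30.88.239.0/24
Subnets: 30.88.236.0/24, 30.88.237.0/24, 30.88.238.0/24, 30.88.239.0/24


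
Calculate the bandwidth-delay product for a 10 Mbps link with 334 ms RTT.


BDP = bandwidth * RTT
= 10 Mbps * 334 ms
= 10 * 1e6 * 334 / 1000 bits
= 3340000 bits
= 417500 bytes
= 407.7148 KB
BDP = 3340000 bits (417500 bytes)


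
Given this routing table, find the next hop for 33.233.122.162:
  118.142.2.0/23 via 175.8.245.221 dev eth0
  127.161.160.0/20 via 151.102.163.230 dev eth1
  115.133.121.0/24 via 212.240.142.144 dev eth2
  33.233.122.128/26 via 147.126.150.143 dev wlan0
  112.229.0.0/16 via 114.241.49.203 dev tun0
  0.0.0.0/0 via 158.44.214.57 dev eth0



Longest prefix match for 33.233.122.162:
  /23 118.142.2.0: no
  /20 127.161.160.0: no
  /24 115.133.121.0: no
  /26 33.233.122.128: MATCH
  /16 112.229.0.0: no
  /0 0.0.0.0: MATCH
Selected: next-hop 147.126.150.143 via wlan0 (matched /26)


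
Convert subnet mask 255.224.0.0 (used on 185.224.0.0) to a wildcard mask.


Subnet mask: 255.224.0.0
Wildcard = 255.255.255.255 - subnet mask
255 - 255 = 0
255 - 224 = 31
255 - 0 = 255
255 - 0 = 255
Wildcard: 0.31.255.255


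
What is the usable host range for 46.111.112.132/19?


Network: 46.111.96.0
Broadcast: 46.111.127.255
First usable = network + 1
Last usable = broadcast - 1
Range: 46.111.96.1 to 46.111.127.254


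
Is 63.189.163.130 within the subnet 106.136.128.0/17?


Subnet network: 106.136.128.0
Test IP AND mask: 63.189.128.0
No, 63.189.163.130 is not in 106.136.128.0/17


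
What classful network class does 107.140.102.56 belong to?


First octet: 107
Binary: 01101011
0xxxxxxx -> Class A (1-126)
Class A, default mask 255.0.0.0 (/8)


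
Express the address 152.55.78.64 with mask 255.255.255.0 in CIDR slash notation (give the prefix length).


Binary: 11111111.11111111.11111111.00000000
Count leading 1s
Prefix: /24


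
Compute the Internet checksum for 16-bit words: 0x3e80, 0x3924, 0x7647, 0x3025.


Sum all words (with carry folding):
+ 0x3e80 = 0x3e80
+ 0x3924 = 0x77a4
+ 0x7647 = 0xedeb
+ 0x3025 = 0x1e11
One's complement: ~0x1e11
Checksum = 0xe1ee


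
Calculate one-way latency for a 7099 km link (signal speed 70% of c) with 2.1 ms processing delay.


Speed = 0.7 * 3e5 km/s = 210000 km/s
Propagation delay = 7099 / 210000 = 0.0338 s = 33.8048 ms
Processing delay = 2.1 ms
Total one-way latency = 35.9048 ms


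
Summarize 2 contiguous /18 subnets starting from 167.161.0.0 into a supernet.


Original prefix: /18
Number of subnets: 2 = 2^1
New prefix = 18 - 1 = 17
Supernet: 167.161.0.0/17


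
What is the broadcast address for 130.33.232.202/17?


Network: 130.33.128.0/17
Host bits = 15
Set all host bits to 1:
Broadcast: 130.33.255.255


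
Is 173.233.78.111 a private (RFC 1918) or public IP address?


RFC 1918 private ranges:
  10.0.0.0/8 (10.0.0.0 - 10.255.255.255)
  172.16.0.0/12 (172.16.0.0 - 172.31.255.255)
  192.168.0.0/16 (192.168.0.0 - 192.168.255.255)
Public (not in any RFC 1918 range)


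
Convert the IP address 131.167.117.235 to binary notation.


131 = 10000011
167 = 10100111
117 = 01110101
235 = 11101011
Binary: 10000011.10100111.01110101.11101011


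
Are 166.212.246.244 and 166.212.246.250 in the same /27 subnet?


Mask: 255.255.255.224
166.212.246.244 AND mask = 166.212.246.224
166.212.246.250 AND mask = 166.212.246.224
Yes, same subnet (166.212.246.224)


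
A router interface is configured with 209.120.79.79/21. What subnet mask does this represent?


/21 means 21 network bits, 11 host bits
Binary: 11111111111111111111100000000000
Mask: 255.255.248.0


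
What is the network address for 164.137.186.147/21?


IP:   10100100.10001001.10111010.10010011
Mask: 11111111.11111111.11111000.00000000
AND operation:
Net:  10100100.10001001.10111000.00000000
Network: 164.137.184.0/21


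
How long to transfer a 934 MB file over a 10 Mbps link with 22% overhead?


Effective throughput = 10 * (1 - 22/100) = 7.8 Mbps
File size in Mb = 934 * 8 = 7472 Mb
Time = 7472 / 7.8
Time = 957.9487 seconds


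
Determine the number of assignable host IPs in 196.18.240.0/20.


Host bits = 32 - 20 = 12
Total addresses = 2^12 = 4096
Usable = total - 2 (network and broadcast)
Usable hosts: 4094


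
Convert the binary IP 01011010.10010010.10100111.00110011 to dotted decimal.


01011010 = 90
10010010 = 146
10100111 = 167
00110011 = 51
IP: 90.146.167.51


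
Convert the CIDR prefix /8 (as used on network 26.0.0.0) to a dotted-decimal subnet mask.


/8 means 8 network bits, 24 host bits
Binary: 11111111000000000000000000000000
Mask: 255.0.0.0


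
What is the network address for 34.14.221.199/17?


IP:   00100010.00001110.11011101.11000111
Mask: 11111111.11111111.10000000.00000000
AND operation:
Net:  00100010.00001110.10000000.00000000
Network: 34.14.128.0/17


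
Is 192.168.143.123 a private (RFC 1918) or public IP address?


RFC 1918 private ranges:
  10.0.0.0/8 (10.0.0.0 - 10.255.255.255)
  172.16.0.0/12 (172.16.0.0 - 172.31.255.255)
  192.168.0.0/16 (192.168.0.0 - 192.168.255.255)
Private (in 192.168.0.0/16)


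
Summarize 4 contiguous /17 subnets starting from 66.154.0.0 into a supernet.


Original prefix: /17
Number of subnets: 4 = 2^2
New prefix = 17 - 2 = 15
Supernet: 66.154.0.0/15


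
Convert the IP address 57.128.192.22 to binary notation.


57 = 00111001
128 = 10000000
192 = 11000000
22 = 00010110
Binary: 00111001.10000000.11000000.00010110


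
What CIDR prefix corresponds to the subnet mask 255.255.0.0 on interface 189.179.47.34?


Binary: 11111111.11111111.00000000.00000000
Count leading 1s
Prefix: /16


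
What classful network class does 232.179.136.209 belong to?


First octet: 232
Binary: 11101000
1110xxxx -> Class D (224-239)
Class D (multicast), default mask N/A


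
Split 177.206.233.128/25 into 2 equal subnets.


New prefix = 25 + 1 = 26
Each subnet has 64 addresses
  177.206.233.128/26
  177.206.233.192/26
Subnets: 177.206.233.128/26, 177.206.233.192/26


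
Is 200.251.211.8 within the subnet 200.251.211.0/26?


Subnet network: 200.251.211.0
Test IP AND mask: 200.251.211.0
Yes, 200.251.211.8 is in 200.251.211.0/26


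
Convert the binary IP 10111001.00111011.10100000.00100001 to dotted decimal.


10111001 = 185
00111011 = 59
10100000 = 160
00100001 = 33
IP: 185.59.160.33


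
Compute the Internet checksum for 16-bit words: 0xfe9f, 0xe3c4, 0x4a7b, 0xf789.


Sum all words (with carry folding):
+ 0xfe9f = 0xfe9f
+ 0xe3c4 = 0xe264
+ 0x4a7b = 0x2ce0
+ 0xf789 = 0x246a
One's complement: ~0x246a
Checksum = 0xdb95


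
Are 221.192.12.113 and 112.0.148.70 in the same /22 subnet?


Mask: 255.255.252.0
221.192.12.113 AND mask = 221.192.12.0
112.0.148.70 AND mask = 112.0.148.0
No, different subnets (221.192.12.0 vs 112.0.148.0)


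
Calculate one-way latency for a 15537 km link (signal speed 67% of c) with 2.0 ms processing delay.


Speed = 0.67 * 3e5 km/s = 201000 km/s
Propagation delay = 15537 / 201000 = 0.0773 s = 77.2985 ms
Processing delay = 2.0 ms
Total one-way latency = 79.2985 ms


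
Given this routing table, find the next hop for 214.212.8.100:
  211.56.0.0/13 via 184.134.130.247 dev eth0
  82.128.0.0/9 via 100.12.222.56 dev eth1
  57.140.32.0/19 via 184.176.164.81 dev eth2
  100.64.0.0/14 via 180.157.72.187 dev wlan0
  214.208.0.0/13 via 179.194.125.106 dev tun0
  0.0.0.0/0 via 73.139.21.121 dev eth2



Longest prefix match for 214.212.8.100:
  /13 211.56.0.0: no
  /9 82.128.0.0: no
  /19 57.140.32.0: no
  /14 100.64.0.0: no
  /13 214.208.0.0: MATCH
  /0 0.0.0.0: MATCH
Selected: next-hop 179.194.125.106 via tun0 (matched /13)


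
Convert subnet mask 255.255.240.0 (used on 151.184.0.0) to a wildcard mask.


Subnet mask: 255.255.240.0
Wildcard = 255.255.255.255 - subnet mask
255 - 255 = 0
255 - 255 = 0
255 - 240 = 15
255 - 0 = 255
Wildcard: 0.0.15.255


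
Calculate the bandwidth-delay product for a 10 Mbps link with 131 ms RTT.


BDP = bandwidth * RTT
= 10 Mbps * 131 ms
= 10 * 1e6 * 131 / 1000 bits
= 1310000 bits
= 163750 bytes
= 159.9121 KB
BDP = 1310000 bits (163750 bytes)


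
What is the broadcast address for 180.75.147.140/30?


Network: 180.75.147.140/30
Host bits = 2
Set all host bits to 1:
Broadcast: 180.75.147.143


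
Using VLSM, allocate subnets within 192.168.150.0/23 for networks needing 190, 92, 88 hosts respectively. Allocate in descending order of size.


190 hosts -> /24 (254 usable): 192.168.150.0/24
92 hosts -> /25 (126 usable): 192.168.151.0/25
88 hosts -> /25 (126 usable): 192.168.151.128/25
Allocation: 192.168.150.0/24 (190 hosts, 254 usable); 192.168.151.0/25 (92 hosts, 126 usable); 192.168.151.128/25 (88 hosts, 126 usable)


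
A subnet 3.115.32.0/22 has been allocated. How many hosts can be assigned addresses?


Host bits = 32 - 22 = 10
Total addresses = 2^10 = 1024
Usable = total - 2 (network and broadcast)
Usable hosts: 1022


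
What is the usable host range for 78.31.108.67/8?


Network: 78.0.0.0
Broadcast: 78.255.255.255
First usable = network + 1
Last usable = broadcast - 1
Range: 78.0.0.1 to 78.255.255.254


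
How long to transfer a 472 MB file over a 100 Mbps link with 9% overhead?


Effective throughput = 100 * (1 - 9/100) = 91 Mbps
File size in Mb = 472 * 8 = 3776 Mb
Time = 3776 / 91
Time = 41.4945 seconds


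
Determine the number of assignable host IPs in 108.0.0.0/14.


Host bits = 32 - 14 = 18
Total addresses = 2^18 = 262144
Usable = total - 2 (network and broadcast)
Usable hosts: 262142


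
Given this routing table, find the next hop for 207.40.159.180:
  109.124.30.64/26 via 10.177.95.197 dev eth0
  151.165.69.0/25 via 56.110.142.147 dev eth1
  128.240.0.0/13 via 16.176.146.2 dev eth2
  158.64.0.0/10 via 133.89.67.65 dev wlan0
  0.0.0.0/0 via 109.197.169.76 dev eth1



Longest prefix match for 207.40.159.180:
  /26 109.124.30.64: no
  /25 151.165.69.0: no
  /13 128.240.0.0: no
  /10 158.64.0.0: no
  /0 0.0.0.0: MATCH
Selected: next-hop 109.197.169.76 via eth1 (matched /0)


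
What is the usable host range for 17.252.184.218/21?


Network: 17.252.184.0
Broadcast: 17.252.191.255
First usable = network + 1
Last usable = broadcast - 1
Range: 17.252.184.1 to 17.252.191.254


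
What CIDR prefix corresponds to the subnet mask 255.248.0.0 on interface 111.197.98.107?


Binary: 11111111.11111000.00000000.00000000
Count leading 1s
Prefix: /13


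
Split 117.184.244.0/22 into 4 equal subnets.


New prefix = 22 + 2 = 24
Each subnet has 256 addresses
  117.184.244.0/24
  117.184.245.0/24
  117.184.246.0/24
  117.184.247.0/24
Subnets: 117.184.244.0/24, 117.184.245.0/24, 117.184.246.0/24, 117.184.247.0/24


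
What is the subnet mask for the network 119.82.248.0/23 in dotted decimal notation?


/23 means 23 network bits, 9 host bits
Binary: 11111111111111111111111000000000
Mask: 255.255.254.0


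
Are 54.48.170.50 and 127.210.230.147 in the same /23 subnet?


Mask: 255.255.254.0
54.48.170.50 AND mask = 54.48.170.0
127.210.230.147 AND mask = 127.210.230.0
No, different subnets (54.48.170.0 vs 127.210.230.0)


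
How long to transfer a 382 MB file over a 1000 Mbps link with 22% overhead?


Effective throughput = 1000 * (1 - 22/100) = 780 Mbps
File size in Mb = 382 * 8 = 3056 Mb
Time = 3056 / 780
Time = 3.9179 seconds


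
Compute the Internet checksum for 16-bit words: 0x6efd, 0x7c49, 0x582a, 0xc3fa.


Sum all words (with carry folding):
+ 0x6efd = 0x6efd
+ 0x7c49 = 0xeb46
+ 0x582a = 0x4371
+ 0xc3fa = 0x076c
One's complement: ~0x076c
Checksum = 0xf893


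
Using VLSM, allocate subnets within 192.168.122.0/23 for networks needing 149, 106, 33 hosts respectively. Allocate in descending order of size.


149 hosts -> /24 (254 usable): 192.168.122.0/24
106 hosts -> /25 (126 usable): 192.168.123.0/25
33 hosts -> /26 (62 usable): 192.168.123.128/26
Allocation: 192.168.122.0/24 (149 hosts, 254 usable); 192.168.123.0/25 (106 hosts, 126 usable); 192.168.123.128/26 (33 hosts, 62 usable)


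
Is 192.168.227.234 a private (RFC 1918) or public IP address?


RFC 1918 private ranges:
  10.0.0.0/8 (10.0.0.0 - 10.255.255.255)
  172.16.0.0/12 (172.16.0.0 - 172.31.255.255)
  192.168.0.0/16 (192.168.0.0 - 192.168.255.255)
Private (in 192.168.0.0/16)


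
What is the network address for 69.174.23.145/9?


IP:   01000101.10101110.00010111.10010001
Mask: 11111111.10000000.00000000.00000000
AND operation:
Net:  01000101.10000000.00000000.00000000
Network: 69.128.0.0/9


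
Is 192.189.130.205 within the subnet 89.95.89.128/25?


Subnet network: 89.95.89.128
Test IP AND mask: 192.189.130.128
No, 192.189.130.205 is not in 89.95.89.128/25


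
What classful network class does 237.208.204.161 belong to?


First octet: 237
Binary: 11101101
1110xxxx -> Class D (224-239)
Class D (multicast), default mask N/A


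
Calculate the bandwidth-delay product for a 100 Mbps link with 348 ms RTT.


BDP = bandwidth * RTT
= 100 Mbps * 348 ms
= 100 * 1e6 * 348 / 1000 bits
= 34800000 bits
= 4350000 bytes
= 4248.0469 KB
BDP = 34800000 bits (4350000 bytes)


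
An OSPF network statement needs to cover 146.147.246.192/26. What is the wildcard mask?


Subnet mask: 255.255.255.192
Wildcard = 255.255.255.255 - subnet mask
255 - 255 = 0
255 - 255 = 0
255 - 255 = 0
255 - 192 = 63
Wildcard: 0.0.0.63


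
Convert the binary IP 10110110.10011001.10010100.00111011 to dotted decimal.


10110110 = 182
10011001 = 153
10010100 = 148
00111011 = 59
IP: 182.153.148.59


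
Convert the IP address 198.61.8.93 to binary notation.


198 = 11000110
61 = 00111101
8 = 00001000
93 = 01011101
Binary: 11000110.00111101.00001000.01011101


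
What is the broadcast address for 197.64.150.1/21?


Network: 197.64.144.0/21
Host bits = 11
Set all host bits to 1:
Broadcast: 197.64.151.255


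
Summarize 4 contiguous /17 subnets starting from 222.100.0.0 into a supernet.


Original prefix: /17
Number of subnets: 4 = 2^2
New prefix = 17 - 2 = 15
Supernet: 222.100.0.0/15


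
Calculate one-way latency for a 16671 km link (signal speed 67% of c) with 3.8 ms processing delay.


Speed = 0.67 * 3e5 km/s = 201000 km/s
Propagation delay = 16671 / 201000 = 0.0829 s = 82.9403 ms
Processing delay = 3.8 ms
Total one-way latency = 86.7403 ms


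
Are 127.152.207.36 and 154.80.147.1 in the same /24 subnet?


Mask: 255.255.255.0
127.152.207.36 AND mask = 127.152.207.0
154.80.147.1 AND mask = 154.80.147.0
No, different subnets (127.152.207.0 vs 154.80.147.0)


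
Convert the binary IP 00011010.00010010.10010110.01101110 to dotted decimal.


00011010 = 26
00010010 = 18
10010110 = 150
01101110 = 110
IP: 26.18.150.110


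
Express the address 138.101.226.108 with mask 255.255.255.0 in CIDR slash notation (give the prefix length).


Binary: 11111111.11111111.11111111.00000000
Count leading 1s
Prefix: /24


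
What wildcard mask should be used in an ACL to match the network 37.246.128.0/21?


Subnet mask: 255.255.248.0
Wildcard = 255.255.255.255 - subnet mask
255 - 255 = 0
255 - 255 = 0
255 - 248 = 7
255 - 0 = 255
Wildcard: 0.0.7.255


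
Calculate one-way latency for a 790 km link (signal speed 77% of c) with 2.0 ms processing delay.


Speed = 0.77 * 3e5 km/s = 231000 km/s
Propagation delay = 790 / 231000 = 0.0034 s = 3.4199 ms
Processing delay = 2.0 ms
Total one-way latency = 5.4199 ms


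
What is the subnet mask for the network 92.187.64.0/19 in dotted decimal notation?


/19 means 19 network bits, 13 host bits
Binary: 11111111111111111110000000000000
Mask: 255.255.224.0


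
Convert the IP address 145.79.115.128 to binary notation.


145 = 10010001
79 = 01001111
115 = 01110011
128 = 10000000
Binary: 10010001.01001111.01110011.10000000


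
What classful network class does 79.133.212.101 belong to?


First octet: 79
Binary: 01001111
0xxxxxxx -> Class A (1-126)
Class A, default mask 255.0.0.0 (/8)


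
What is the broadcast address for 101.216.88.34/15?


Network: 101.216.0.0/15
Host bits = 17
Set all host bits to 1:
Broadcast: 101.217.255.255


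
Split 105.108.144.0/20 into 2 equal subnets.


New prefix = 20 + 1 = 21
Each subnet has 2048 addresses
  105.108.144.0/21
  105.108.152.0/21
Subnets: 105.108.144.0/21, 105.108.152.0/21


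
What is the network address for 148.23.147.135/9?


IP:   10010100.00010111.10010011.10000111
Mask: 11111111.10000000.00000000.00000000
AND operation:
Net:  10010100.00000000.00000000.00000000
Network: 148.0.0.0/9


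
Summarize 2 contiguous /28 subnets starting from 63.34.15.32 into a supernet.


Original prefix: /28
Number of subnets: 2 = 2^1
New prefix = 28 - 1 = 27
Supernet: 63.34.15.32/27


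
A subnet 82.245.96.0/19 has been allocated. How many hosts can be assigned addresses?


Host bits = 32 - 19 = 13
Total addresses = 2^13 = 8192
Usable = total - 2 (network and broadcast)
Usable hosts: 8190


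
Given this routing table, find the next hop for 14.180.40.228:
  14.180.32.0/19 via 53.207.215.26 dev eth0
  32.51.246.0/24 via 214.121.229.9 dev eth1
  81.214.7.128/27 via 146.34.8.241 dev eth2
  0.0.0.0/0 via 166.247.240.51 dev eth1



Longest prefix match for 14.180.40.228:
  /19 14.180.32.0: MATCH
  /24 32.51.246.0: no
  /27 81.214.7.128: no
  /0 0.0.0.0: MATCH
Selected: next-hop 53.207.215.26 via eth0 (matched /19)


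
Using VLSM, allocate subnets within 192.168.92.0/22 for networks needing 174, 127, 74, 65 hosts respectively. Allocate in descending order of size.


174 hosts -> /24 (254 usable): 192.168.92.0/24
127 hosts -> /24 (254 usable): 192.168.93.0/24
74 hosts -> /25 (126 usable): 192.168.94.0/25
65 hosts -> /25 (126 usable): 192.168.94.128/25
Allocation: 192.168.92.0/24 (174 hosts, 254 usable); 192.168.93.0/24 (127 hosts, 254 usable); 192.168.94.0/25 (74 hosts, 126 usable); 192.168.94.128/25 (65 hosts, 126 usable)


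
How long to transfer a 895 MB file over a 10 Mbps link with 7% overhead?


Effective throughput = 10 * (1 - 7/100) = 9.3 Mbps
File size in Mb = 895 * 8 = 7160 Mb
Time = 7160 / 9.3
Time = 769.8925 seconds


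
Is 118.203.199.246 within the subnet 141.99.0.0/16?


Subnet network: 141.99.0.0
Test IP AND mask: 118.203.0.0
No, 118.203.199.246 is not in 141.99.0.0/16


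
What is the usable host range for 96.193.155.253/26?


Network: 96.193.155.192
Broadcast: 96.193.155.255
First usable = network + 1
Last usable = broadcast - 1
Range: 96.193.155.193 to 96.193.155.254


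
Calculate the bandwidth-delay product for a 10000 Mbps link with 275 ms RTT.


BDP = bandwidth * RTT
= 10000 Mbps * 275 ms
= 10000 * 1e6 * 275 / 1000 bits
= 2750000000 bits
= 343750000 bytes
= 335693.3594 KB
BDP = 2750000000 bits (343750000 bytes)


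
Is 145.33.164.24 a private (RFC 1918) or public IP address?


RFC 1918 private ranges:
  10.0.0.0/8 (10.0.0.0 - 10.255.255.255)
  172.16.0.0/12 (172.16.0.0 - 172.31.255.255)
  192.168.0.0/16 (192.168.0.0 - 192.168.255.255)
Public (not in any RFC 1918 range)


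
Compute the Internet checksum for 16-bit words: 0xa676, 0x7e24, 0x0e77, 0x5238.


Sum all words (with carry folding):
+ 0xa676 = 0xa676
+ 0x7e24 = 0x249b
+ 0x0e77 = 0x3312
+ 0x5238 = 0x854a
One's complement: ~0x854a
Checksum = 0x7ab5


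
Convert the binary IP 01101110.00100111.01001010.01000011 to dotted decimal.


01101110 = 110
00100111 = 39
01001010 = 74
01000011 = 67
IP: 110.39.74.67


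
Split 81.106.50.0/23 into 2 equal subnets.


New prefix = 23 + 1 = 24
Each subnet has 256 addresses
  81.106.50.0/24
  81.106.51.0/24
Subnets: 81.106.50.0/24, 81.106.51.0/24


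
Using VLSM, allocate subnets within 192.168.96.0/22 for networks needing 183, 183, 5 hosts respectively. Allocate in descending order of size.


183 hosts -> /24 (254 usable): 192.168.96.0/24
183 hosts -> /24 (254 usable): 192.168.97.0/24
5 hosts -> /29 (6 usable): 192.168.98.0/29
Allocation: 192.168.96.0/24 (183 hosts, 254 usable); 192.168.97.0/24 (183 hosts, 254 usable); 192.168.98.0/29 (5 hosts, 6 usable)


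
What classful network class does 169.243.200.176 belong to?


First octet: 169
Binary: 10101001
10xxxxxx -> Class B (128-191)
Class B, default mask 255.255.0.0 (/16)


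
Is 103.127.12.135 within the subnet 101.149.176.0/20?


Subnet network: 101.149.176.0
Test IP AND mask: 103.127.0.0
No, 103.127.12.135 is not in 101.149.176.0/20


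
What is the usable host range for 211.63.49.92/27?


Network: 211.63.49.64
Broadcast: 211.63.49.95
First usable = network + 1
Last usable = broadcast - 1
Range: 211.63.49.65 to 211.63.49.94


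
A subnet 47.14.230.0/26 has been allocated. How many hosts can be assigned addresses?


Host bits = 32 - 26 = 6
Total addresses = 2^6 = 64
Usable = total - 2 (network and broadcast)
Usable hosts: 62


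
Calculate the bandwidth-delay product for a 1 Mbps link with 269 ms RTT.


BDP = bandwidth * RTT
= 1 Mbps * 269 ms
= 1 * 1e6 * 269 / 1000 bits
= 269000 bits
= 33625 bytes
= 32.8369 KB
BDP = 269000 bits (33625 bytes)


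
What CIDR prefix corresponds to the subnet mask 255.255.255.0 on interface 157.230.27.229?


Binary: 11111111.11111111.11111111.00000000
Count leading 1s
Prefix: /24


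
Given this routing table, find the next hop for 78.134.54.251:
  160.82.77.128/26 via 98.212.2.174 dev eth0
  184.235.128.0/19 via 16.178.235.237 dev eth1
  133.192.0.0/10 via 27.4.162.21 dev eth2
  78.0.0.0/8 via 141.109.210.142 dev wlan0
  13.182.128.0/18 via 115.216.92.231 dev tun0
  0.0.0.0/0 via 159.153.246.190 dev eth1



Longest prefix match for 78.134.54.251:
  /26 160.82.77.128: no
  /19 184.235.128.0: no
  /10 133.192.0.0: no
  /8 78.0.0.0: MATCH
  /18 13.182.128.0: no
  /0 0.0.0.0: MATCH
Selected: next-hop 141.109.210.142 via wlan0 (matched /8)


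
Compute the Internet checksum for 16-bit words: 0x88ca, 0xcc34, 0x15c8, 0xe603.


Sum all words (with carry folding):
+ 0x88ca = 0x88ca
+ 0xcc34 = 0x54ff
+ 0x15c8 = 0x6ac7
+ 0xe603 = 0x50cb
One's complement: ~0x50cb
Checksum = 0xaf34


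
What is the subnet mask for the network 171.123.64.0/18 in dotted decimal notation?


/18 means 18 network bits, 14 host bits
Binary: 11111111111111111100000000000000
Mask: 255.255.192.0


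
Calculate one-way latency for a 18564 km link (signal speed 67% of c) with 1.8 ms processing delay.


Speed = 0.67 * 3e5 km/s = 201000 km/s
Propagation delay = 18564 / 201000 = 0.0924 s = 92.3582 ms
Processing delay = 1.8 ms
Total one-way latency = 94.1582 ms


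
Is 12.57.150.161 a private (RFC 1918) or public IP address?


RFC 1918 private ranges:
  10.0.0.0/8 (10.0.0.0 - 10.255.255.255)
  172.16.0.0/12 (172.16.0.0 - 172.31.255.255)
  192.168.0.0/16 (192.168.0.0 - 192.168.255.255)
Public (not in any RFC 1918 range)


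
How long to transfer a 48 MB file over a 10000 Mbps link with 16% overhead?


Effective throughput = 10000 * (1 - 16/100) = 8400 Mbps
File size in Mb = 48 * 8 = 384 Mb
Time = 384 / 8400
Time = 0.0457 seconds


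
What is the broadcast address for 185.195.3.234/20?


Network: 185.195.0.0/20
Host bits = 12
Set all host bits to 1:
Broadcast: 185.195.15.255


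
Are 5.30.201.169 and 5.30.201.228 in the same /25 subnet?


Mask: 255.255.255.128
5.30.201.169 AND mask = 5.30.201.128
5.30.201.228 AND mask = 5.30.201.128
Yes, same subnet (5.30.201.128)


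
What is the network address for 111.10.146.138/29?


IP:   01101111.00001010.10010010.10001010
Mask: 11111111.11111111.11111111.11111000
AND operation:
Net:  01101111.00001010.10010010.10001000
Network: 111.10.146.136/29


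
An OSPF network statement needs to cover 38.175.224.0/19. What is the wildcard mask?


Subnet mask: 255.255.224.0
Wildcard = 255.255.255.255 - subnet mask
255 - 255 = 0
255 - 255 = 0
255 - 224 = 31
255 - 0 = 255
Wildcard: 0.0.31.255


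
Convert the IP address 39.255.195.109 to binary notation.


39 = 00100111
255 = 11111111
195 = 11000011
109 = 01101101
Binary: 00100111.11111111.11000011.01101101


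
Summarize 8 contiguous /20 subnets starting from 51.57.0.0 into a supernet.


Original prefix: /20
Number of subnets: 8 = 2^3
New prefix = 20 - 3 = 17
Supernet: 51.57.0.0/17


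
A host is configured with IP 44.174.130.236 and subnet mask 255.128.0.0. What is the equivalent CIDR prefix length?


Binary: 11111111.10000000.00000000.00000000
Count leading 1s
Prefix: /9


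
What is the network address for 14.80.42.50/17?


IP:   00001110.01010000.00101010.00110010
Mask: 11111111.11111111.10000000.00000000
AND operation:
Net:  00001110.01010000.00000000.00000000
Network: 14.80.0.0/17


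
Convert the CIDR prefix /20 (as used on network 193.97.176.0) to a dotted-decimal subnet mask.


/20 means 20 network bits, 12 host bits
Binary: 11111111111111111111000000000000
Mask: 255.255.240.0


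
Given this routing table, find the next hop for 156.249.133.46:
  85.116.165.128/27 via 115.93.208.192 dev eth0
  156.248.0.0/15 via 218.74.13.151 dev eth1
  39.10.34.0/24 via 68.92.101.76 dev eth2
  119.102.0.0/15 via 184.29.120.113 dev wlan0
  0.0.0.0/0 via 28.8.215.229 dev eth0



Longest prefix match for 156.249.133.46:
  /27 85.116.165.128: no
  /15 156.248.0.0: MATCH
  /24 39.10.34.0: no
  /15 119.102.0.0: no
  /0 0.0.0.0: MATCH
Selected: next-hop 218.74.13.151 via eth1 (matched /15)


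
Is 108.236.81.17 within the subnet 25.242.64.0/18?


Subnet network: 25.242.64.0
Test IP AND mask: 108.236.64.0
No, 108.236.81.17 is not in 25.242.64.0/18


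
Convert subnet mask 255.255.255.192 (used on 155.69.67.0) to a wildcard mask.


Subnet mask: 255.255.255.192
Wildcard = 255.255.255.255 - subnet mask
255 - 255 = 0
255 - 255 = 0
255 - 255 = 0
255 - 192 = 63
Wildcard: 0.0.0.63


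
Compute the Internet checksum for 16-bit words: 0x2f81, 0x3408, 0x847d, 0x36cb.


Sum all words (with carry folding):
+ 0x2f81 = 0x2f81
+ 0x3408 = 0x6389
+ 0x847d = 0xe806
+ 0x36cb = 0x1ed2
One's complement: ~0x1ed2
Checksum = 0xe12d


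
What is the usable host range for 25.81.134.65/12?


Network: 25.80.0.0
Broadcast: 25.95.255.255
First usable = network + 1
Last usable = broadcast - 1
Range: 25.80.0.1 to 25.95.255.254


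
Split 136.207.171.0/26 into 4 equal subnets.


New prefix = 26 + 2 = 28
Each subnet has 16 addresses
  136.207.171.0/28
  136.207.171.16/28
  136.207.171.32/28
  136.207.171.48/28
Subnets: 136.207.171.0/28, 136.207.171.16/28, 136.207.171.32/28, 136.207.171.48/28


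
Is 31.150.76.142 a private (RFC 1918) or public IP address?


RFC 1918 private ranges:
  10.0.0.0/8 (10.0.0.0 - 10.255.255.255)
  172.16.0.0/12 (172.16.0.0 - 172.31.255.255)
  192.168.0.0/16 (192.168.0.0 - 192.168.255.255)
Public (not in any RFC 1918 range)


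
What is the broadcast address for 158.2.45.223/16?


Network: 158.2.0.0/16
Host bits = 16
Set all host bits to 1:
Broadcast: 158.2.255.255


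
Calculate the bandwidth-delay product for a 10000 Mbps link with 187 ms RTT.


BDP = bandwidth * RTT
= 10000 Mbps * 187 ms
= 10000 * 1e6 * 187 / 1000 bits
= 1870000000 bits
= 233750000 bytes
= 228271.4844 KB
BDP = 1870000000 bits (233750000 bytes)


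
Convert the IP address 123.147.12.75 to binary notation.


123 = 01111011
147 = 10010011
12 = 00001100
75 = 01001011
Binary: 01111011.10010011.00001100.01001011


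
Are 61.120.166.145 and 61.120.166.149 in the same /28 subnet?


Mask: 255.255.255.240
61.120.166.145 AND mask = 61.120.166.144
61.120.166.149 AND mask = 61.120.166.144
Yes, same subnet (61.120.166.144)


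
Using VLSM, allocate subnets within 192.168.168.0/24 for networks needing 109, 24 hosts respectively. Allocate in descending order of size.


109 hosts -> /25 (126 usable): 192.168.168.0/25
24 hosts -> /27 (30 usable): 192.168.168.128/27
Allocation: 192.168.168.0/25 (109 hosts, 126 usable); 192.168.168.128/27 (24 hosts, 30 usable)


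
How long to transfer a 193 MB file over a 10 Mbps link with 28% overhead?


Effective throughput = 10 * (1 - 28/100) = 7.2 Mbps
File size in Mb = 193 * 8 = 1544 Mb
Time = 1544 / 7.2
Time = 214.4444 seconds


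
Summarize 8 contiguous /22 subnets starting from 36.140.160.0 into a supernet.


Original prefix: /22
Number of subnets: 8 = 2^3
New prefix = 22 - 3 = 19
Supernet: 36.140.160.0/19


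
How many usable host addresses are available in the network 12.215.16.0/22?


Host bits = 32 - 22 = 10
Total addresses = 2^10 = 1024
Usable = total - 2 (network and broadcast)
Usable hosts: 1022


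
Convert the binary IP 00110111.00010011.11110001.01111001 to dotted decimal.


00110111 = 55
00010011 = 19
11110001 = 241
01111001 = 121
IP: 55.19.241.121


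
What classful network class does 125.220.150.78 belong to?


First octet: 125
Binary: 01111101
0xxxxxxx -> Class A (1-126)
Class A, default mask 255.0.0.0 (/8)


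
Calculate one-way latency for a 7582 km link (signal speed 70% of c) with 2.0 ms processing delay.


Speed = 0.7 * 3e5 km/s = 210000 km/s
Propagation delay = 7582 / 210000 = 0.0361 s = 36.1048 ms
Processing delay = 2.0 ms
Total one-way latency = 38.1048 ms


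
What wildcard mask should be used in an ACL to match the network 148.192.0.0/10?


Subnet mask: 255.192.0.0
Wildcard = 255.255.255.255 - subnet mask
255 - 255 = 0
255 - 192 = 63
255 - 0 = 255
255 - 0 = 255
Wildcard: 0.63.255.255


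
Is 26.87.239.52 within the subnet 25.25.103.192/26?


Subnet network: 25.25.103.192
Test IP AND mask: 26.87.239.0
No, 26.87.239.52 is not in 25.25.103.192/26


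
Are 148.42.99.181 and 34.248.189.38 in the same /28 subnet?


Mask: 255.255.255.240
148.42.99.181 AND mask = 148.42.99.176
34.248.189.38 AND mask = 34.248.189.32
No, different subnets (148.42.99.176 vs 34.248.189.32)


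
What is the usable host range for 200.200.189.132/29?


Network: 200.200.189.128
Broadcast: 200.200.189.135
First usable = network + 1
Last usable = broadcast - 1
Range: 200.200.189.129 to 200.200.189.134


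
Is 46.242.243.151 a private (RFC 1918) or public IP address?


RFC 1918 private ranges:
  10.0.0.0/8 (10.0.0.0 - 10.255.255.255)
  172.16.0.0/12 (172.16.0.0 - 172.31.255.255)
  192.168.0.0/16 (192.168.0.0 - 192.168.255.255)
Public (not in any RFC 1918 range)


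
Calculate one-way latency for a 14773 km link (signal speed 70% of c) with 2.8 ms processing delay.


Speed = 0.7 * 3e5 km/s = 210000 km/s
Propagation delay = 14773 / 210000 = 0.0703 s = 70.3476 ms
Processing delay = 2.8 ms
Total one-way latency = 73.1476 ms


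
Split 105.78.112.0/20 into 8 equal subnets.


New prefix = 20 + 3 = 23
Each subnet has 512 addresses
  105.78.112.0/23
  105.78.114.0/23
  105.78.116.0/23
  105.78.118.0/23
  105.78.120.0/23
  105.78.122.0/23
  105.78.124.0/23
  105.78.126.0/23
Subnets: 105.78.112.0/23, 105.78.114.0/23, 105.78.116.0/23, 105.78.118.0/23, 105.78.120.0/23, 105.78.122.0/23, 105.78.124.0/23, 105.78.126.0/23


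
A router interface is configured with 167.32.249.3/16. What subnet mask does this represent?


/16 means 16 network bits, 16 host bits
Binary: 11111111111111110000000000000000
Mask: 255.255.0.0


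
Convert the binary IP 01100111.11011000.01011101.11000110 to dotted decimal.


01100111 = 103
11011000 = 216
01011101 = 93
11000110 = 198
IP: 103.216.93.198


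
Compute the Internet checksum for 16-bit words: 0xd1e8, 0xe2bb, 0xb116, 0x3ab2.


Sum all words (with carry folding):
+ 0xd1e8 = 0xd1e8
+ 0xe2bb = 0xb4a4
+ 0xb116 = 0x65bb
+ 0x3ab2 = 0xa06d
One's complement: ~0xa06d
Checksum = 0x5f92


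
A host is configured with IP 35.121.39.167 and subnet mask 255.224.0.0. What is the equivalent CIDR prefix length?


Binary: 11111111.11100000.00000000.00000000
Count leading 1s
Prefix: /11


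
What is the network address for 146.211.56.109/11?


IP:   10010010.11010011.00111000.01101101
Mask: 11111111.11100000.00000000.00000000
AND operation:
Net:  10010010.11000000.00000000.00000000
Network: 146.192.0.0/11


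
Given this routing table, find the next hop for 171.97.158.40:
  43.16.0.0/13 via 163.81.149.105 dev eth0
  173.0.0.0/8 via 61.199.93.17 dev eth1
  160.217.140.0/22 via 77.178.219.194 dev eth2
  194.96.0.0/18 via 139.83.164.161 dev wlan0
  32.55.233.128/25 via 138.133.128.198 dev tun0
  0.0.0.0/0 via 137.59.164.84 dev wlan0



Longest prefix match for 171.97.158.40:
  /13 43.16.0.0: no
  /8 173.0.0.0: no
  /22 160.217.140.0: no
  /18 194.96.0.0: no
  /25 32.55.233.128: no
  /0 0.0.0.0: MATCH
Selected: next-hop 137.59.164.84 via wlan0 (matched /0)


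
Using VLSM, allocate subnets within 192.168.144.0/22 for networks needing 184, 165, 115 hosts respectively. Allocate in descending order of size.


184 hosts -> /24 (254 usable): 192.168.144.0/24
165 hosts -> /24 (254 usable): 192.168.145.0/24
115 hosts -> /25 (126 usable): 192.168.146.0/25
Allocation: 192.168.144.0/24 (184 hosts, 254 usable); 192.168.145.0/24 (165 hosts, 254 usable); 192.168.146.0/25 (115 hosts, 126 usable)


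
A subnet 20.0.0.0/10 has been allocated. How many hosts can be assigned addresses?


Host bits = 32 - 10 = 22
Total addresses = 2^22 = 4194304
Usable = total - 2 (network and broadcast)
Usable hosts: 4194302


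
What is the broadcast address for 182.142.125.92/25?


Network: 182.142.125.0/25
Host bits = 7
Set all host bits to 1:
Broadcast: 182.142.125.127
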